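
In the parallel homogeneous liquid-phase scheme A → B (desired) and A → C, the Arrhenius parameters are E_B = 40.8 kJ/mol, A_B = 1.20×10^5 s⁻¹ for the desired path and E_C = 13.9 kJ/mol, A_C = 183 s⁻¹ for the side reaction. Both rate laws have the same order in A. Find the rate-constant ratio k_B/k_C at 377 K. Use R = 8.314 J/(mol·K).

Since both paths have the same order in A, the concentration cancels and S_{B/C} = k_B/k_C = (A_B/A_C)·exp[(E_C−E_B)/(RT)].
(E_C−E_B)/(RT) = (13.9−40.8)×10³/(8.314×377) = -26900/3134 = -8.582.
k_B/k_C = (1.20×10^5/183)·exp(-8.582) = 655.7 × 1.874×10^-4 = 0.123.
Since E_B > E_C, raising the temperature improves selectivity toward B.

0.123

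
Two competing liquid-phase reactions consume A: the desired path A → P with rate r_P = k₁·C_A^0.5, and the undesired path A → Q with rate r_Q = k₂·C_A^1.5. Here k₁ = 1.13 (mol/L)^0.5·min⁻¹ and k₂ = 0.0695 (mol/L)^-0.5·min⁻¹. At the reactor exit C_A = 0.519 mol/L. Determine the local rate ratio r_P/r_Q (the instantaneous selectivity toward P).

31.3

S_{P/Q} = r_P/r_Q = (k₁·C_A^0.5)/(k₂·C_A^1.5) = (k₁/k₂)·C_A⁻¹.
= (1.13×0.5190^0.5) / (0.0695×0.5190^1.5) = 0.8141/0.02599 = 31.3.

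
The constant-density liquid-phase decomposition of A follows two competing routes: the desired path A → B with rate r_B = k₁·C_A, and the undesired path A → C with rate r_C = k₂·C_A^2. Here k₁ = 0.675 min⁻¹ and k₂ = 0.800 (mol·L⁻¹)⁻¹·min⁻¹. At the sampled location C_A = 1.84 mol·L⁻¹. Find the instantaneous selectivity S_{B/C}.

0.459

S_{B/C} = r_B/r_C = (k₁·C_A)/(k₂·C_A^2) = (k₁/k₂)·C_A⁻¹.
= (0.675×1.840) / (0.800×1.840^2) = 1.242/2.708 = 0.459.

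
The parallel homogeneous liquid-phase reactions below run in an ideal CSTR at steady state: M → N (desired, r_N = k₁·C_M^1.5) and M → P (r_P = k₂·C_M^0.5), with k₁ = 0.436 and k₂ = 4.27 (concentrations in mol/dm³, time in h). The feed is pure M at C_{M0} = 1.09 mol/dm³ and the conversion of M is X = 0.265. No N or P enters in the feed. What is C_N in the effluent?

0.0218 mol/dm³

Exit C_M = C_{M0}(1−X) = 1.09×0.735 = 0.8012 mol/dm³.
A CSTR operates uniformly at the exit composition, giving r_N = 0.3126 and r_P = 3.822 (each k·C_M^n at C_M = 0.8012).
Fraction of consumed M going to N: r_N/(r_N+r_P) = 0.07562.
C_N = 0.07562·C_{M0}·X = 0.07562×1.09×0.265 = 0.0218 mol/dm³.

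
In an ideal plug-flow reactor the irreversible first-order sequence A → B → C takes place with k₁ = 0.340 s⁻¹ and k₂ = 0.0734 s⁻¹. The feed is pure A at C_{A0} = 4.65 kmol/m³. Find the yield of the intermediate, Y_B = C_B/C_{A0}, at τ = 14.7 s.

0.425

The intermediate concentration in a first-order A→B→C sequence is C_B = k₁C_{A0}(e^(−k₁τ) − e^(−k₂τ))/(k₂−k₁).
e^(−k₁τ) = e^(−0.340×14.7) = e^(−4.998) = 0.006751; e^(−k₂τ) = e^(−1.079) = 0.3399.
C_B = 0.340×4.65/(0.0734−0.340) × (0.006751−0.3399) = (-5.930)×(-0.3332) = 1.976 kmol/m³.
Y_B = C_B/C_{A0} = 1.976/4.65 = 0.425.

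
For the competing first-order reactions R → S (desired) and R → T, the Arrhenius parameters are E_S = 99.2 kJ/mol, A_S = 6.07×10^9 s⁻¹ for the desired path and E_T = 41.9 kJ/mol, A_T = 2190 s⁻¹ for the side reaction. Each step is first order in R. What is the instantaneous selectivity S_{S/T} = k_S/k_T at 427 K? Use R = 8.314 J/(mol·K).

k_S/k_T = (A_S/A_T)·exp[−(E_S−E_T)/(RT)] = (A_S/A_T)·exp[(E_T−E_S)/(RT)].
(E_T−E_S)/(RT) = (41.9−99.2)×10³/(8.314×427) = -57300/3550 = -16.14.
k_S/k_T = (6.07×10^9/2190)·exp(-16.14) = 2.772×10^6 × 9.779×10^-8 = 0.271.

0.271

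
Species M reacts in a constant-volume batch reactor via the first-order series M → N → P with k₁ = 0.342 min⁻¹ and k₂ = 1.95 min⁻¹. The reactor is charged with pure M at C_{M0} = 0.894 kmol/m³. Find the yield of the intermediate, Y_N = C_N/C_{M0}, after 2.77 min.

For first-order series with pure M initially, C_N(t) = k₁C_{M0}/(k₂−k₁)·(e^(−k₁t) − e^(−k₂t)).
e^(−k₁t) = e^(−0.342×2.77) = e^(−0.9473) = 0.3878; e^(−k₂t) = e^(−5.401) = 0.004510.
C_N = 0.342×0.894/(1.95−0.342) × (0.3878−0.004510) = 0.1901×0.3833 = 0.07287 kmol/m³.
Y_N = C_N/C_{M0} = 0.07287/0.894 = 0.0815.

0.0815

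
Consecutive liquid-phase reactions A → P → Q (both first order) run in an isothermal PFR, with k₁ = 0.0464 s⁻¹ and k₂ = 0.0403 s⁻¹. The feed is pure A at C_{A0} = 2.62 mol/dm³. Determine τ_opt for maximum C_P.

For first-order series the maximum of C_P occurs at τ_opt = ln(k₂/k₁)/(k₂−k₁).
= ln(0.0403/0.0464)/(0.0403−0.0464) = ln(0.8685)/-0.006100 = -0.1409/-0.006100 = 23.1 s.

23.1 s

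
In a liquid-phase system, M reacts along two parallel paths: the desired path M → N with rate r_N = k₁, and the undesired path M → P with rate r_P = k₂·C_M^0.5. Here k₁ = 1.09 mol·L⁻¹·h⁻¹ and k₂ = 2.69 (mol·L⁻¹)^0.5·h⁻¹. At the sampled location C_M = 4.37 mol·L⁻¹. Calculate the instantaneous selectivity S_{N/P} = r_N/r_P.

S_{N/P} = r_N/r_P = (k₁)/(k₂·C_M^0.5) = (k₁/k₂)·C_M^-0.5.
= (1.09) / (2.69×4.370^0.5) = 1.090/5.623 = 0.194.

0.194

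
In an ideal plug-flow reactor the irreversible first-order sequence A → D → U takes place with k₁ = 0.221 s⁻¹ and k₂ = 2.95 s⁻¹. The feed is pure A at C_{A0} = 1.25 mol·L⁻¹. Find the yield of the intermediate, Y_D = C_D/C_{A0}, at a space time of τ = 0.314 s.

For first-order series with pure A initially, C_D(τ) = k₁C_{A0}/(k₂−k₁)·(e^(−k₁τ) − e^(−k₂τ)).
e^(−k₁τ) = e^(−0.221×0.314) = e^(−0.06939) = 0.9330; e^(−k₂τ) = e^(−0.9263) = 0.3960.
C_D = 0.221×1.25/(2.95−0.221) × (0.9330−0.3960) = 0.1012×0.5369 = 0.05435 mol·L⁻¹.
Y_D = C_D/C_{A0} = 0.05435/1.25 = 0.0435.

0.0435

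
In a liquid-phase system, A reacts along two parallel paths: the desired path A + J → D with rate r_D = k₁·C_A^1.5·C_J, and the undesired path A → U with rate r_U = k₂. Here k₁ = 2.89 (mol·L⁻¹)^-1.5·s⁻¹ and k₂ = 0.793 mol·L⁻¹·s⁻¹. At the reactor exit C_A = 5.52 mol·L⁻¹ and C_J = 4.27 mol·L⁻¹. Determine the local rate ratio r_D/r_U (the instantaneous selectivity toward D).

S_{D/U} = r_D/r_U = (k₁·C_A^1.5·C_J)/(k₂) = (k₁/k₂)·C_A^1.5·C_J.
= (2.89×5.520^1.5×4.270) / (0.793) = 160.0/0.7930 = 202.

202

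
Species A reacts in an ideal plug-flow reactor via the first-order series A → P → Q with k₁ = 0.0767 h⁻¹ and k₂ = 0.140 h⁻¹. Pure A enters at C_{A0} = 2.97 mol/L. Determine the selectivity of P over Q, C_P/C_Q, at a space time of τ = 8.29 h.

1.26

Solving the coupled first-order balances gives C_P(τ) = [k₁/(k₂−k₁)]·C_{A0}·(e^(−k₁τ) − e^(−k₂τ)).
e^(−k₁τ) = e^(−0.0767×8.29) = e^(−0.6358) = 0.5295; e^(−k₂τ) = e^(−1.161) = 0.3133.
C_P = 0.0767×2.97/(0.140−0.0767) × (0.5295−0.3133) = 3.599×0.2162 = 0.7780 mol/L.
C_A = C_{A0}e^(−k₁τ) = 1.573 mol/L, so C_Q = C_{A0}−C_A−C_P = 0.6194 mol/L; C_P/C_Q = 1.26.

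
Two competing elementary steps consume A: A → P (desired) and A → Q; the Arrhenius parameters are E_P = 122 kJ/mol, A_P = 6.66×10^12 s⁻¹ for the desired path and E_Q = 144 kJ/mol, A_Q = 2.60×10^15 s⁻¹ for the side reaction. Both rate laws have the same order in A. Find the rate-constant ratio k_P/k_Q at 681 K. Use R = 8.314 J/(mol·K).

k_P/k_Q = (A_P/A_Q)·exp[−(E_P−E_Q)/(RT)] = (A_P/A_Q)·exp[(E_Q−E_P)/(RT)].
(E_Q−E_P)/(RT) = (144−122)×10³/(8.314×681) = 22000/5662 = 3.886.
k_P/k_Q = (6.66×10^12/2.60×10^15)·exp(3.886) = 0.002562 × 48.70 = 0.125.
Since E_P < E_Q, lowering the temperature improves selectivity toward P.

0.125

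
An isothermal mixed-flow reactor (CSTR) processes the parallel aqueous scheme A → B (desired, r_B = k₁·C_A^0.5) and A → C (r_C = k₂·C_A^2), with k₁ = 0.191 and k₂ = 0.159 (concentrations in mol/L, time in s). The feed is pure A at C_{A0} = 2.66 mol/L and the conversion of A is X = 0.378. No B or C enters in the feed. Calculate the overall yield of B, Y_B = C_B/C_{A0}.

0.136

Exit C_A = C_{A0}(1−X) = 2.66×0.622 = 1.655 mol/L.
In a CSTR the entire volume is at exit conditions, so r_B = 0.191×1.655^0.5 = 0.2457 and r_C = 0.159×1.655^2 = 0.4353.
Fraction of consumed A going to B: r_B/(r_B+r_C) = 0.3608.
C_B = 0.3608·C_{A0}·X = 0.3608×2.66×0.378 = 0.363 mol/L; Y_B = C_B/C_{A0} = 0.136.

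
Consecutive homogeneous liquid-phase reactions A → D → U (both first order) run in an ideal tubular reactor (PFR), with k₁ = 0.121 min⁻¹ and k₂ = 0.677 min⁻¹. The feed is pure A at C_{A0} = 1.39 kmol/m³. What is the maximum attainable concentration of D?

0.171 kmol/m³

Evaluating C_D at τ_opt = ln(k₂/k₁)/(k₂−k₁) gives C_{D,max}/C_{A0} = (k₁/k₂)^[k₂/(k₂−k₁)].
= (0.121/0.677)^(0.677/(0.677−0.121)) = (0.1787)^(1.218) = 0.1229.
C_{D,max} = 0.1229×1.39 = 0.171 kmol/m³.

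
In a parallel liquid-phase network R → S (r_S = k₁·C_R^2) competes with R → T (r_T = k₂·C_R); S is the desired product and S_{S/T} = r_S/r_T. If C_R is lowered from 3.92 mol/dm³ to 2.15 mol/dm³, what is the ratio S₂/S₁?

S_{S/T} = (k₁/k₂)·C_R, so S₂/S₁ = (C_{R,2}/C_{R,1}).
= 2.15/3.92 = 0.548.
Selectivity toward S falls as C_R falls — high-concentration operation is favoured.

0.548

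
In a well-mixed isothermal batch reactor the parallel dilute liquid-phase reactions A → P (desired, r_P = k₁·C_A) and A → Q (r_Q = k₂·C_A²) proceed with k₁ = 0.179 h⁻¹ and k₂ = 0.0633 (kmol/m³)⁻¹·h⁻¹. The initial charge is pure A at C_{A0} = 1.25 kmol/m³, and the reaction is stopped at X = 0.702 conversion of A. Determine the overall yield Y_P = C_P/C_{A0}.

0.548

C_A = C_{A0}(1−X) = 0.3725 kmol/m³.
Along a PFR/batch, dC_P/dC_A = −r_P/(r_P+r_Q) = −k₁/(k₁+k₂·C_A).
Integrating from C_{A0} to C_A: C_P = (0.179/0.0633)·ln[(0.179+0.0633·1.25)/(0.179+0.0633·0.373)] = 2.828·ln(0.2581/0.2026) = 0.6852 kmol/m³.
Y_P = C_P/C_{A0} = 0.6852/1.25 = 0.548.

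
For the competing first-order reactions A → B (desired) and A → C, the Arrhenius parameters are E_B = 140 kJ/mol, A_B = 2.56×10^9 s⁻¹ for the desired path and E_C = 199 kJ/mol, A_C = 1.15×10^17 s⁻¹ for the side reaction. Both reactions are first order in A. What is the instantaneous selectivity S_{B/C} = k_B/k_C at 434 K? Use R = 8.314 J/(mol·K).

Since both paths have the same order in A, the concentration cancels and S_{B/C} = k_B/k_C = (A_B/A_C)·exp[(E_C−E_B)/(RT)].
(E_C−E_B)/(RT) = (199−140)×10³/(8.314×434) = 59000/3608 = 16.35.
k_B/k_C = (2.56×10^9/1.15×10^17)·exp(16.35) = 2.226×10^-8 × 1.263×10^7 = 0.281.
Since E_B < E_C, lowering the temperature improves selectivity toward B.

0.281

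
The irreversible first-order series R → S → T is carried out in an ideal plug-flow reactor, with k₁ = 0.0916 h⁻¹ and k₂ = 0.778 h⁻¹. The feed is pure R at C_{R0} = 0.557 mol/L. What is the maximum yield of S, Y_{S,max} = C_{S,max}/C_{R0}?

0.0885

At the optimum, C_{S,max}/C_{R0} = (k₁/k₂)^[k₂/(k₂−k₁)].
= (0.0916/0.778)^(0.778/(0.778−0.0916)) = (0.1177)^(1.133) = 0.08850.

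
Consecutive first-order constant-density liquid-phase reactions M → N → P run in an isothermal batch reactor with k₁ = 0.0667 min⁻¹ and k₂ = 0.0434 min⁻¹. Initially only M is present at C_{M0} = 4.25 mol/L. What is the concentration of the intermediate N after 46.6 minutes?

1.07 mol/L

For first-order series with pure M initially, C_N(t) = k₁C_{M0}/(k₂−k₁)·(e^(−k₁t) − e^(−k₂t)).
e^(−k₁t) = e^(−0.0667×46.6) = e^(−3.108) = 0.04468; e^(−k₂t) = e^(−2.022) = 0.1323.
C_N = 0.0667×4.25/(0.0434−0.0667) × (0.04468−0.1323) = (-12.17)×(-0.08765) = 1.066 mol/L.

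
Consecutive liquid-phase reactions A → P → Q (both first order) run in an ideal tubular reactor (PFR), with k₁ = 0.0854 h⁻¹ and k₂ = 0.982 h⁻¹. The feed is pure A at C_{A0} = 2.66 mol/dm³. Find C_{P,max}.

For a first-order series the maximum intermediate yield is C_{P,max}/C_{A0} = (k₁/k₂)^[k₂/(k₂−k₁)].
= (0.0854/0.982)^(0.982/(0.982−0.0854)) = (0.08697)^(1.095) = 0.06892.
C_{P,max} = 0.06892×2.66 = 0.183 mol/dm³.

0.183 mol/dm³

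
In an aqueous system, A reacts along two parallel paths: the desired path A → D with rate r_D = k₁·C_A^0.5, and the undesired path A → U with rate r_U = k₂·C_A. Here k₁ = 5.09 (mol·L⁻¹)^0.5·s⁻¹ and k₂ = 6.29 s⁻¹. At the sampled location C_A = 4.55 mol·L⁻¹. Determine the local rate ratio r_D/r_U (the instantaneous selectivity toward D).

0.379

S_{D/U} = r_D/r_U = (k₁·C_A^0.5)/(k₂·C_A) = (k₁/k₂)·C_A^-0.5.
= (5.09×4.550^0.5) / (6.29×4.550) = 10.86/28.62 = 0.379.
The undesired path is higher order in A, so low C_A (CSTR or dilute feed) favours D.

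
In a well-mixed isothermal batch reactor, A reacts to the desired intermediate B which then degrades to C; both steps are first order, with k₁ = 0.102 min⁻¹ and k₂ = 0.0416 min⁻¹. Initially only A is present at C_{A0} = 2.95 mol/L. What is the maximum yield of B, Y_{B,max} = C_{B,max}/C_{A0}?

0.539

For a first-order series the maximum intermediate yield is C_{B,max}/C_{A0} = (k₁/k₂)^[k₂/(k₂−k₁)].
= (0.102/0.0416)^(0.0416/(0.0416−0.102)) = (2.452)^(-0.6887) = 0.5392.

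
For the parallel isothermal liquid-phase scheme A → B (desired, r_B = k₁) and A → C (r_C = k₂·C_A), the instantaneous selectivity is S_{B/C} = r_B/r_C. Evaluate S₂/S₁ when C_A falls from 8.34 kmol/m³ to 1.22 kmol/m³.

6.84

S_{B/C} = (k₁/k₂)·C_A⁻¹, so S₂/S₁ = (C_{A,2}/C_{A,1})⁻¹.
= 8.34/1.22 = 6.84.
Selectivity toward B rises as C_A falls — low-concentration operation is favoured.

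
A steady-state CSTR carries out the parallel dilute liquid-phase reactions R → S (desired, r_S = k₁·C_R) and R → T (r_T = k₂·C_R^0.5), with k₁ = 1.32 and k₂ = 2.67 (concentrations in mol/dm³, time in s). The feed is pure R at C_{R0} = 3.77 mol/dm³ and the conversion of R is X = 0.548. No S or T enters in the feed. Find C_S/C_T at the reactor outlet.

Exit C_R = C_{R0}(1−X) = 3.77×0.452 = 1.704 mol/dm³.
Rates in a CSTR are evaluated at the outlet concentration: r_S = 1.32×1.704 = 2.249, r_T = 2.67×1.704^0.5 = 3.485.
Overall selectivity = C_S/C_T = r_Sτ/(r_Tτ) = r_S/r_T = 0.645.

0.645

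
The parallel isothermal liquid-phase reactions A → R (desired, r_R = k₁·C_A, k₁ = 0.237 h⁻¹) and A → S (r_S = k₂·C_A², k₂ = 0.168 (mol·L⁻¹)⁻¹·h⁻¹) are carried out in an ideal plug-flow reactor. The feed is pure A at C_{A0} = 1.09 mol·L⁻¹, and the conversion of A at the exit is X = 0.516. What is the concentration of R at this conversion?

C_A = C_{A0}(1−X) = 0.5276 mol·L⁻¹.
Along a PFR/batch, dC_R/dC_A = −r_R/(r_R+r_S) = −k₁/(k₁+k₂·C_A).
Integrating from C_{A0} to C_A: C_R = (0.237/0.168)·ln[(0.237+0.168·1.09)/(0.237+0.168·0.528)] = 1.411·ln(0.4201/0.3256) = 0.3594 mol·L⁻¹.

0.359 mol·L⁻¹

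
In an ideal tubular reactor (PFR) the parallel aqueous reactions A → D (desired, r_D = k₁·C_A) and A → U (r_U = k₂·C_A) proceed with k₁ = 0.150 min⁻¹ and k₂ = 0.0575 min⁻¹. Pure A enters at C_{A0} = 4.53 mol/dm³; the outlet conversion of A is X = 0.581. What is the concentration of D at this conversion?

1.90 mol/dm³

C_A = C_{A0}(1−X) = 1.898 mol/dm³.
Both paths are first order in A, so the instantaneous fraction to D is constant: dC_D/d(−C_A) = k₁/(k₁+k₂) = 0.7229.
C_D = 0.7229·(C_{A0}−C_A) = 0.7229×2.632 = 1.90 mol/dm³.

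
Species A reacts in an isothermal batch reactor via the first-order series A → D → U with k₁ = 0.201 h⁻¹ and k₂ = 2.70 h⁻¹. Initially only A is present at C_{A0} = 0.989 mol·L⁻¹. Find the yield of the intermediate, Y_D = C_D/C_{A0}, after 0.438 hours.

The intermediate concentration in a first-order A→B→C sequence is C_D = k₁C_{A0}(e^(−k₁t) − e^(−k₂t))/(k₂−k₁).
e^(−k₁t) = e^(−0.201×0.438) = e^(−0.08804) = 0.9157; e^(−k₂t) = e^(−1.183) = 0.3065.
C_D = 0.201×0.989/(2.70−0.201) × (0.9157−0.3065) = 0.07955×0.6092 = 0.04846 mol·L⁻¹.
Y_D = C_D/C_{A0} = 0.04846/0.989 = 0.0490.

0.0490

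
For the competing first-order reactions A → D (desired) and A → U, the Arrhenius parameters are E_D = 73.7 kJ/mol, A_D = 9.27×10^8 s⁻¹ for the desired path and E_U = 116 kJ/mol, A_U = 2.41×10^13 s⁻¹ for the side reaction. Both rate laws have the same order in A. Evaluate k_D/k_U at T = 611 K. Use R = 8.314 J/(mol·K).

With equal orders, S_{D/U} = k_D/k_U = (A_D/A_U)·exp[(E_U−E_D)/(RT)].
(E_U−E_D)/(RT) = (116−73.7)×10³/(8.314×611) = 42300/5080 = 8.327.
k_D/k_U = (9.27×10^8/2.41×10^13)·exp(8.327) = 3.846×10^-5 × 4134 = 0.159.
Since E_D < E_U, lowering the temperature improves selectivity toward D.

0.159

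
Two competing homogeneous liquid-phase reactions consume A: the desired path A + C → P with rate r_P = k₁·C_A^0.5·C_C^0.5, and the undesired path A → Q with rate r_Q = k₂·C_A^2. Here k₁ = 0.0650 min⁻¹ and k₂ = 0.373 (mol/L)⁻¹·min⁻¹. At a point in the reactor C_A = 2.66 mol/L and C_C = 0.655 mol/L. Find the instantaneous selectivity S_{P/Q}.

0.0325

S_{P/Q} = r_P/r_Q = (k₁·C_A^0.5·C_C^0.5)/(k₂·C_A^2) = (k₁/k₂)·C_A^-1.5·C_C^0.5.
= (0.0650×2.660^0.5×0.6550^0.5) / (0.373×2.660^2) = 0.08580/2.639 = 0.0325.
The undesired path is higher order in A, so low C_A (CSTR or dilute feed) favours P.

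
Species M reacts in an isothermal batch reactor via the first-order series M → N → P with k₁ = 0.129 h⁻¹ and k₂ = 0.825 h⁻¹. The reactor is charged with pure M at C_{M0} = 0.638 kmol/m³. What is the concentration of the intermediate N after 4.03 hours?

For first-order series with pure M initially, C_N(t) = k₁C_{M0}/(k₂−k₁)·(e^(−k₁t) − e^(−k₂t)).
e^(−k₁t) = e^(−0.129×4.03) = e^(−0.5199) = 0.5946; e^(−k₂t) = e^(−3.325) = 0.03598.
C_N = 0.129×0.638/(0.825−0.129) × (0.5946−0.03598) = 0.1183×0.5586 = 0.06606 kmol/m³.

0.0661 kmol/m³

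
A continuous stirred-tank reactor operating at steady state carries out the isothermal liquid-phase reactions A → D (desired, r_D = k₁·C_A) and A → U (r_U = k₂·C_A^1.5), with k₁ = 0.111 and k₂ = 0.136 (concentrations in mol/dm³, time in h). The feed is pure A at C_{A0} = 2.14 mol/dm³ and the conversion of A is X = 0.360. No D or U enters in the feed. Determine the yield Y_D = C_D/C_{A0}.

Exit C_A = C_{A0}(1−X) = 2.14×0.640 = 1.370 mol/dm³.
Rates in a CSTR are evaluated at the outlet concentration: r_D = 0.111×1.370 = 0.1520, r_U = 0.136×1.370^1.5 = 0.2180.
Fraction of consumed A going to D: r_D/(r_D+r_U) = 0.4109.
C_D = 0.4109·C_{A0}·X = 0.4109×2.14×0.360 = 0.317 mol/dm³; Y_D = C_D/C_{A0} = 0.148.

0.148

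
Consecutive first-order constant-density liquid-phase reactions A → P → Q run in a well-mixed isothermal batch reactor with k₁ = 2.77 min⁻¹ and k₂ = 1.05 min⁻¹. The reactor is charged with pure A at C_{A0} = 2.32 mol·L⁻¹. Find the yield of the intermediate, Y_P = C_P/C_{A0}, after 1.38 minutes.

0.343

For first-order series with pure A initially, C_P(t) = k₁C_{A0}/(k₂−k₁)·(e^(−k₁t) − e^(−k₂t)).
e^(−k₁t) = e^(−2.77×1.38) = e^(−3.823) = 0.02187; e^(−k₂t) = e^(−1.449) = 0.2348.
C_P = 2.77×2.32/(1.05−2.77) × (0.02187−0.2348) = (-3.736)×(-0.2129) = 0.7956 mol·L⁻¹.
Y_P = C_P/C_{A0} = 0.7956/2.32 = 0.343.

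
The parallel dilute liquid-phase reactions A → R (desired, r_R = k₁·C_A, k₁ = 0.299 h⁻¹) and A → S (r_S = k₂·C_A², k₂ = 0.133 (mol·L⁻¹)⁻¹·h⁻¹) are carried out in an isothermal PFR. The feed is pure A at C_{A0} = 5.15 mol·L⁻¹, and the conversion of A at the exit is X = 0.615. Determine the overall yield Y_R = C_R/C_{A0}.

0.244

C_A = C_{A0}(1−X) = 1.983 mol·L⁻¹.
Along a PFR/batch, dC_R/dC_A = −r_R/(r_R+r_S) = −k₁/(k₁+k₂·C_A).
Integrating from C_{A0} to C_A: C_R = (0.299/0.133)·ln[(0.299+0.133·5.15)/(0.299+0.133·1.98)] = 2.248·ln(0.9840/0.5627) = 1.256 mol·L⁻¹.
Y_R = C_R/C_{A0} = 1.256/5.15 = 0.244.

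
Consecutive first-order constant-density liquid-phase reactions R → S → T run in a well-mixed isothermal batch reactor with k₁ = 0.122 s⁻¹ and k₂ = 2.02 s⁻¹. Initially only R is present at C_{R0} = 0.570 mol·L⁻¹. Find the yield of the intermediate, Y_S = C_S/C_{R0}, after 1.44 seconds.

0.0504

For first-order series with pure R initially, C_S(t) = k₁C_{R0}/(k₂−k₁)·(e^(−k₁t) − e^(−k₂t)).
e^(−k₁t) = e^(−0.122×1.44) = e^(−0.1757) = 0.8389; e^(−k₂t) = e^(−2.909) = 0.05454.
C_S = 0.122×0.570/(2.02−0.122) × (0.8389−0.05454) = 0.03664×0.7843 = 0.02874 mol·L⁻¹.
Y_S = C_S/C_{R0} = 0.02874/0.570 = 0.0504.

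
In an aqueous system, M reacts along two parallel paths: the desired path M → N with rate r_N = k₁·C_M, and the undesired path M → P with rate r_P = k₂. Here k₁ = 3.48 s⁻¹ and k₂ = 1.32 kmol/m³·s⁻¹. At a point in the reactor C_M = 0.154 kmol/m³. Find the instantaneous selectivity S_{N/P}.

0.406

S_{N/P} = r_N/r_P = (k₁·C_M)/(k₂) = (k₁/k₂)·C_M.
= (3.48×0.1540) / (1.32) = 0.5359/1.320 = 0.406.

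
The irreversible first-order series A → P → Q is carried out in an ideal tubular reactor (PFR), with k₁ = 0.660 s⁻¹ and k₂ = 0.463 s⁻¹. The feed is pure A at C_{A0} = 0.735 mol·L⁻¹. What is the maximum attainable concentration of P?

At the optimum, C_{P,max}/C_{A0} = (k₁/k₂)^[k₂/(k₂−k₁)].
= (0.660/0.463)^(0.463/(0.463−0.660)) = (1.425)^(-2.350) = 0.4347.
C_{P,max} = 0.4347×0.735 = 0.319 mol·L⁻¹.

0.319 mol·L⁻¹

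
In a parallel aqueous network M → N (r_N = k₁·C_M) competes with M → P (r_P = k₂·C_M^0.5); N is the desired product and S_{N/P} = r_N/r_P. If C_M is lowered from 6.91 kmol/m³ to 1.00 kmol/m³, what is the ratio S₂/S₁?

S_{N/P} = (k₁/k₂)·C_M^0.5, so S₂/S₁ = (C_{M,2}/C_{M,1})^0.5.
= (1.00/6.91)^0.5 = (0.1447)^0.5 = 0.380.

0.380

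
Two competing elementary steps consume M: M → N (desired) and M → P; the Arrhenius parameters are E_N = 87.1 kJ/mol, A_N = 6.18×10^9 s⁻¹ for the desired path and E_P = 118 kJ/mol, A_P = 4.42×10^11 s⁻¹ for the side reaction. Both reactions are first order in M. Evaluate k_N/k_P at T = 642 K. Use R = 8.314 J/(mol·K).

k_N/k_P = (A_N/A_P)·exp[−(E_N−E_P)/(RT)] = (A_N/A_P)·exp[(E_P−E_N)/(RT)].
(E_P−E_N)/(RT) = (118−87.1)×10³/(8.314×642) = 30900/5338 = 5.789.
k_N/k_P = (6.18×10^9/4.42×10^11)·exp(5.789) = 0.01398 × 326.7 = 4.57.
Since E_N < E_P, lowering the temperature improves selectivity toward N.

4.57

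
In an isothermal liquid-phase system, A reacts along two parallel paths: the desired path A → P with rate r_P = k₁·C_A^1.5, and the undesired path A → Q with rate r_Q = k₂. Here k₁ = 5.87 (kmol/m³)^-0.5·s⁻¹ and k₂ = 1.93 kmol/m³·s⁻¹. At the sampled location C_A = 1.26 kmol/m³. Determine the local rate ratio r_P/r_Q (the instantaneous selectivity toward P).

S_{P/Q} = r_P/r_Q = (k₁·C_A^1.5)/(k₂) = (k₁/k₂)·C_A^1.5.
= (5.87×1.260^1.5) / (1.93) = 8.302/1.930 = 4.30.
Since the desired path is higher order in A, keeping C_A high (PFR or concentrated feed) favours P.

4.30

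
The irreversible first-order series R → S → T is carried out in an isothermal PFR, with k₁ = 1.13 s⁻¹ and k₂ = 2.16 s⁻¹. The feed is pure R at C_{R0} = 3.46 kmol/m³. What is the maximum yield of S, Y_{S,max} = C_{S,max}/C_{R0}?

Evaluating C_S at τ_opt = ln(k₂/k₁)/(k₂−k₁) gives C_{S,max}/C_{R0} = (k₁/k₂)^[k₂/(k₂−k₁)].
= (1.13/2.16)^(2.16/(2.16−1.13)) = (0.5231)^(2.097) = 0.2570.

0.257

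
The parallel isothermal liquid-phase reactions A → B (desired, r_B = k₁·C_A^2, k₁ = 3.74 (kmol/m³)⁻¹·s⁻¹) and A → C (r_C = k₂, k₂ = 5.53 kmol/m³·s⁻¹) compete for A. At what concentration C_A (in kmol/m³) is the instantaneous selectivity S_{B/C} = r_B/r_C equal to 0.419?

S_{B/C} = (k₁/k₂)·C_A^2 ⇒ C_A = (S·k₂/k₁)^(0.5).
= (0.419×5.53/3.74)^(0.5) = (0.6195)^(0.5) = 0.787 kmol/m³.

0.787 kmol/m³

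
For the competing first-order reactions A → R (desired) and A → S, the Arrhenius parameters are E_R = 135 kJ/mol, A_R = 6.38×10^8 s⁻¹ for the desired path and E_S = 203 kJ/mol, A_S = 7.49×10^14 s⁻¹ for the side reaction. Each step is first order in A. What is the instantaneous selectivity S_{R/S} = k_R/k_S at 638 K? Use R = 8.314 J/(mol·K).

Since both paths have the same order in A, the concentration cancels and S_{R/S} = k_R/k_S = (A_R/A_S)·exp[(E_S−E_R)/(RT)].
(E_S−E_R)/(RT) = (203−135)×10³/(8.314×638) = 68000/5304 = 12.82.
k_R/k_S = (6.38×10^8/7.49×10^14)·exp(12.82) = 8.518×10^-7 × 3.694×10^5 = 0.315.
Since E_R < E_S, lowering the temperature improves selectivity toward R.

0.315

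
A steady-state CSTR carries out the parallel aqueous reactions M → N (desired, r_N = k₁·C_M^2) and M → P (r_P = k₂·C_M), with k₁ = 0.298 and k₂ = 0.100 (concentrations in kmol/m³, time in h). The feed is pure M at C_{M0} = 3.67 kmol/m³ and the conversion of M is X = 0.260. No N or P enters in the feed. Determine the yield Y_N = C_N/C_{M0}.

0.231

Exit C_M = C_{M0}(1−X) = 3.67×0.740 = 2.716 kmol/m³.
A CSTR operates uniformly at the exit composition, giving r_N = 2.198 and r_P = 0.2716 (each k·C_M^n at C_M = 2.716).
Fraction of consumed M going to N: r_N/(r_N+r_P) = 0.8900.
C_N = 0.8900·C_{M0}·X = 0.8900×3.67×0.260 = 0.849 kmol/m³; Y_N = C_N/C_{M0} = 0.231.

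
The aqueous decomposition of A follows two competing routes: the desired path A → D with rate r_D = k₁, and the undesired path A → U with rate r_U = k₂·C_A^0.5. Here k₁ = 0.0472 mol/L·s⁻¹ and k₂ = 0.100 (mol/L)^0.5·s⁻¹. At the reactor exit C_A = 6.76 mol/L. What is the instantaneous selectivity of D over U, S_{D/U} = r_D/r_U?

S_{D/U} = r_D/r_U = (k₁)/(k₂·C_A^0.5) = (k₁/k₂)·C_A^-0.5.
= (0.0472) / (0.100×6.760^0.5) = 0.04720/0.2600 = 0.182.

0.182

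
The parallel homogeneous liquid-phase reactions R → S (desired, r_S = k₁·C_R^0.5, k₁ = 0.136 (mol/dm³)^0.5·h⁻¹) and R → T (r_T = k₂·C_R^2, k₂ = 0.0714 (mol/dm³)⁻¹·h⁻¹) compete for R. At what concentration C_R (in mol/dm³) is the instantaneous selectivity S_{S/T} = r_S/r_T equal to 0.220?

S_{S/T} = (k₁/k₂)·C_R^-1.5 ⇒ C_R = (S·k₂/k₁)^(1/(-1.5)).
= (0.220×0.0714/0.136)^(-0.6667) = (0.1155)^(-0.6667) = 4.22 mol/dm³.

4.22 mol/dm³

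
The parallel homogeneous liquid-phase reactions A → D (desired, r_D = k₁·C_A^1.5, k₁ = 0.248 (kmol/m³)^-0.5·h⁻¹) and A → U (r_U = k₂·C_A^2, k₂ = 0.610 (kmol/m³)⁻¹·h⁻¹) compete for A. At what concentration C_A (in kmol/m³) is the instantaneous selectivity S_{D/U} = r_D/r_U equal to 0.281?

2.09 kmol/m³

S_{D/U} = (k₁/k₂)·C_A^-0.5 ⇒ C_A = (S·k₂/k₁)^(-2).
= (0.281×0.610/0.248)^(-2) = (0.6912)^(-2) = 2.09 kmol/m³.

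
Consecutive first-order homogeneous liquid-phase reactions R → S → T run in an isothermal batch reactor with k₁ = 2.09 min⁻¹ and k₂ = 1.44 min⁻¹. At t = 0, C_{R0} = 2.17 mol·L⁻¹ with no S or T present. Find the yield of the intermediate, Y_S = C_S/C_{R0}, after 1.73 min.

The intermediate concentration in a first-order A→B→C sequence is C_S = k₁C_{R0}(e^(−k₁t) − e^(−k₂t))/(k₂−k₁).
e^(−k₁t) = e^(−2.09×1.73) = e^(−3.616) = 0.02690; e^(−k₂t) = e^(−2.491) = 0.08281.
C_S = 2.09×2.17/(1.44−2.09) × (0.02690−0.08281) = (-6.977)×(-0.05591) = 0.3901 mol·L⁻¹.
Y_S = C_S/C_{R0} = 0.3901/2.17 = 0.180.

0.180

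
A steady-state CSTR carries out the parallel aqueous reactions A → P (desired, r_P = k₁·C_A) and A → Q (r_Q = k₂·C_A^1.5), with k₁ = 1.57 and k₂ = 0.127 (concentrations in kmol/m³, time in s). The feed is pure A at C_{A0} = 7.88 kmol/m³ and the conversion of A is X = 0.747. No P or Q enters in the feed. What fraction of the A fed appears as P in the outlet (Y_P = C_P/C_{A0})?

Exit C_A = C_{A0}(1−X) = 7.88×0.253 = 1.994 kmol/m³.
Rates in a CSTR are evaluated at the outlet concentration: r_P = 1.57×1.994 = 3.130, r_Q = 0.127×1.994^1.5 = 0.3575.
Fraction of consumed A going to P: r_P/(r_P+r_Q) = 0.8975.
C_P = 0.8975·C_{A0}·X = 0.8975×7.88×0.747 = 5.28 kmol/m³; Y_P = C_P/C_{A0} = 0.670.

0.670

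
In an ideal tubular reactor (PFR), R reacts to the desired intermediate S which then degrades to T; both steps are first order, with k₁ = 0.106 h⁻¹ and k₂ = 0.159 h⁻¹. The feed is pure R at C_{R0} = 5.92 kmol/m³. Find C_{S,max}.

1.75 kmol/m³

For a first-order series the maximum intermediate yield is C_{S,max}/C_{R0} = (k₁/k₂)^[k₂/(k₂−k₁)].
= (0.106/0.159)^(0.159/(0.159−0.106)) = (0.6667)^(3.000) = 0.2963.
C_{S,max} = 0.2963×5.92 = 1.75 kmol/m³.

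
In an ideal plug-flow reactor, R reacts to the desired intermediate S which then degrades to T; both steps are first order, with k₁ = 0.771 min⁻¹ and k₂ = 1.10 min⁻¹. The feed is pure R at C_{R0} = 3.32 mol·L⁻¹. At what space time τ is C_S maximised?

1.08 min

Setting dC_S/dτ = 0 gives τ_opt = ln(k₂/k₁)/(k₂−k₁).
= ln(1.10/0.771)/(1.10−0.771) = ln(1.427)/0.3290 = 0.3554/0.3290 = 1.08 min.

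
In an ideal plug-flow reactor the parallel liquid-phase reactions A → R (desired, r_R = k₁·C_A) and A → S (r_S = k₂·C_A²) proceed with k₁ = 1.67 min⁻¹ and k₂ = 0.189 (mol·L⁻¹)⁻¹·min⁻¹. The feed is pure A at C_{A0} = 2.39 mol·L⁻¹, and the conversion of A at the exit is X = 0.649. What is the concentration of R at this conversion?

C_A = C_{A0}(1−X) = 0.8389 mol·L⁻¹.
Along a PFR/batch, dC_R/dC_A = −r_R/(r_R+r_S) = −k₁/(k₁+k₂·C_A).
Integrating from C_{A0} to C_A: C_R = (1.67/0.189)·ln[(1.67+0.189·2.39)/(1.67+0.189·0.839)] = 8.836·ln(2.122/1.829) = 1.314 mol·L⁻¹.

1.31 mol·L⁻¹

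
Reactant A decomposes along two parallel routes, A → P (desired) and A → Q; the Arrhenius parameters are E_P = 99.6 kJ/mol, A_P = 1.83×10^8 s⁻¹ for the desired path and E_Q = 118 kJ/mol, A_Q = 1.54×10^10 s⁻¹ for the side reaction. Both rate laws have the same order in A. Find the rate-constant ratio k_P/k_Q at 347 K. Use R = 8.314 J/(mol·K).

With equal orders, S_{P/Q} = k_P/k_Q = (A_P/A_Q)·exp[(E_Q−E_P)/(RT)].
(E_Q−E_P)/(RT) = (118−99.6)×10³/(8.314×347) = 18400/2885 = 6.378.
k_P/k_Q = (1.83×10^8/1.54×10^10)·exp(6.378) = 0.01188 × 588.7 = 7.00.
Since E_P < E_Q, lowering the temperature improves selectivity toward P.

7.00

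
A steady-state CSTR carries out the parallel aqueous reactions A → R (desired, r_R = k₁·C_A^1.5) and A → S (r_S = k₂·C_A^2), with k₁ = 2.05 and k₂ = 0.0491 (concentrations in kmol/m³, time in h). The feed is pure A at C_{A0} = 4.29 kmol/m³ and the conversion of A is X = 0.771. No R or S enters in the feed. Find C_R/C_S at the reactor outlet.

Exit C_A = C_{A0}(1−X) = 4.29×0.229 = 0.9824 kmol/m³.
In a CSTR the entire volume is at exit conditions, so r_R = 2.05×0.9824^1.5 = 1.996 and r_S = 0.0491×0.9824^2 = 0.04739.
Overall selectivity = C_R/C_S = r_Rτ/(r_Sτ) = r_R/r_S = 42.1.

42.1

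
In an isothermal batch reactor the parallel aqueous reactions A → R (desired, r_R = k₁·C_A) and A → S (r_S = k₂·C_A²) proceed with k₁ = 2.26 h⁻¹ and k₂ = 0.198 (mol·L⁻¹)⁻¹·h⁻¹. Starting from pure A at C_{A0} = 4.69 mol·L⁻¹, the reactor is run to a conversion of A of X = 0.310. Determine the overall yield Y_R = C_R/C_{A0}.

0.230

C_A = C_{A0}(1−X) = 3.236 mol·L⁻¹.
Along a PFR/batch, dC_R/dC_A = −r_R/(r_R+r_S) = −k₁/(k₁+k₂·C_A).
Integrating from C_{A0} to C_A: C_R = (2.26/0.198)·ln[(2.26+0.198·4.69)/(2.26+0.198·3.24)] = 11.41·ln(3.189/2.901) = 1.080 mol·L⁻¹.
Y_R = C_R/C_{A0} = 1.080/4.69 = 0.230.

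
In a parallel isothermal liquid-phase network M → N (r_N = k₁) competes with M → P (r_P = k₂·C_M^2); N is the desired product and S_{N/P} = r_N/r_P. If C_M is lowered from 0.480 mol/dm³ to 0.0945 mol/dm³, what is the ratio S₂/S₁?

S_{N/P} = (k₁/k₂)·C_M^-2, so S₂/S₁ = (C_{M,2}/C_{M,1})^-2.
= (0.0945/0.480)^(-2) = (0.1969)^(-2) = 25.8.

25.8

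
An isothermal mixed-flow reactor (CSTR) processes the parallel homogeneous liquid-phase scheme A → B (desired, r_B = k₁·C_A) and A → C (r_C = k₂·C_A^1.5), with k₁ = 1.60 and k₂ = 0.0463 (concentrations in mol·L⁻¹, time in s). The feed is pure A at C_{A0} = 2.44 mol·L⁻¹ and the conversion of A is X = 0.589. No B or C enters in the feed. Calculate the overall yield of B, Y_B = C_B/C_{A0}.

Exit C_A = C_{A0}(1−X) = 2.44×0.411 = 1.003 mol·L⁻¹.
A CSTR operates uniformly at the exit composition, giving r_B = 1.605 and r_C = 0.04650 (each k·C_A^n at C_A = 1.003).
Fraction of consumed A going to B: r_B/(r_B+r_C) = 0.9718.
C_B = 0.9718·C_{A0}·X = 0.9718×2.44×0.589 = 1.40 mol·L⁻¹; Y_B = C_B/C_{A0} = 0.572.

0.572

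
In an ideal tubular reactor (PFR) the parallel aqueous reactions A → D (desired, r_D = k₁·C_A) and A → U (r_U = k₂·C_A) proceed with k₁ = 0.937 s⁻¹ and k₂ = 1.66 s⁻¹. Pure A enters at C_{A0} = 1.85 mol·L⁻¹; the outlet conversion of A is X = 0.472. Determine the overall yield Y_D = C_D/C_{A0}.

0.170

C_A = C_{A0}(1−X) = 0.9768 mol·L⁻¹.
Both paths are first order in A, so the instantaneous fraction to D is constant: dC_D/d(−C_A) = k₁/(k₁+k₂) = 0.3608.
C_D = 0.3608·(C_{A0}−C_A) = 0.3608×0.8732 = 0.315 mol·L⁻¹.
Y_D = C_D/C_{A0} = 0.3151/1.85 = 0.170.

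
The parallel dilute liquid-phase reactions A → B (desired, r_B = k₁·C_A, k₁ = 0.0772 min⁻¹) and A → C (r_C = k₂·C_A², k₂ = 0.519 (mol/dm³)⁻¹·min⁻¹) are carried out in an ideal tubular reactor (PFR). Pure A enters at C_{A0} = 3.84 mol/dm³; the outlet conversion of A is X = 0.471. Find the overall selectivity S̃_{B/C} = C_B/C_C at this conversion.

0.0523

C_A = C_{A0}(1−X) = 2.031 mol/dm³.
Along a PFR/batch, dC_B/dC_A = −r_B/(r_B+r_C) = −k₁/(k₁+k₂·C_A).
Integrating from C_{A0} to C_A: C_B = (0.0772/0.519)·ln[(0.0772+0.519·3.84)/(0.0772+0.519·2.03)] = 0.1487·ln(2.070/1.131) = 0.08986 mol/dm³.
C_C = (C_{A0}−C_A)−C_B = 1.719 mol/dm³; S̃_{B/C} = 0.08986/1.719 = 0.0523.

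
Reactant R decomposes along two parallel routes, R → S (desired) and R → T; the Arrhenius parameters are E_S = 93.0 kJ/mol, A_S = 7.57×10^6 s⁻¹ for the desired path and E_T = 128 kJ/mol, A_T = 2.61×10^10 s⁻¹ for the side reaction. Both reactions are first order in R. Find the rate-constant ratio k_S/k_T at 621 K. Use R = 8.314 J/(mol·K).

Since both paths have the same order in R, the concentration cancels and S_{S/T} = k_S/k_T = (A_S/A_T)·exp[(E_T−E_S)/(RT)].
(E_T−E_S)/(RT) = (128−93.0)×10³/(8.314×621) = 35000/5163 = 6.779.
k_S/k_T = (7.57×10^6/2.61×10^10)·exp(6.779) = 2.900×10^-4 × 879.2 = 0.255.
Since E_S < E_T, lowering the temperature improves selectivity toward S.

0.255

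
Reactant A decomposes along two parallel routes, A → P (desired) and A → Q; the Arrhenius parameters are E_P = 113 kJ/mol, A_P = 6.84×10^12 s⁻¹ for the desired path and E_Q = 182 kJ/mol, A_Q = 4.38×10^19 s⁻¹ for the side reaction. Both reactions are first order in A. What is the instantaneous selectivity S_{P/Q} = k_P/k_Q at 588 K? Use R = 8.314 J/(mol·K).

With equal orders, S_{P/Q} = k_P/k_Q = (A_P/A_Q)·exp[(E_Q−E_P)/(RT)].
(E_Q−E_P)/(RT) = (182−113)×10³/(8.314×588) = 69000/4889 = 14.11.
k_P/k_Q = (6.84×10^12/4.38×10^19)·exp(14.11) = 1.562×10^-7 × 1.348×10^6 = 0.211.
Since E_P < E_Q, lowering the temperature improves selectivity toward P.

0.211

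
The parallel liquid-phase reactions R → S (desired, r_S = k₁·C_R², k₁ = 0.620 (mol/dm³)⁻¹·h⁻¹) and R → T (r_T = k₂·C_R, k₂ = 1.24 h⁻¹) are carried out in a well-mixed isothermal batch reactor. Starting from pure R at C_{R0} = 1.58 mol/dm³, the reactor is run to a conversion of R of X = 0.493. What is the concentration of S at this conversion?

0.288 mol/dm³

C_R = C_{R0}(1−X) = 0.8011 mol/dm³.
Along a PFR/batch, dC_T/dC_R = −r_T/(r_S+r_T) = −k₂/(k₂+k₁·C_R).
Integrating from C_{R0} to C_R: C_T = (1.24/0.620)·ln[(1.24+0.620·1.58)/(1.24+0.620·0.801)] = 2.000·ln(2.220/1.737) = 0.4907 mol/dm³.
Then C_S = (C_{R0}−C_R) − C_T = 0.7789 − 0.4907 = 0.2882 mol/dm³.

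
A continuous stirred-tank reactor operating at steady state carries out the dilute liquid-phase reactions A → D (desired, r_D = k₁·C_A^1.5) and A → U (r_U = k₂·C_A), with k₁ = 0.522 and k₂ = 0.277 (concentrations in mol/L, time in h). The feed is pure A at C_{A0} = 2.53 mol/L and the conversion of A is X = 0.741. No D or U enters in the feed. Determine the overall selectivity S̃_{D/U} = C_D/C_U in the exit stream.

Exit C_A = C_{A0}(1−X) = 2.53×0.259 = 0.6553 mol/L.
In a CSTR the entire volume is at exit conditions, so r_D = 0.522×0.6553^1.5 = 0.2769 and r_U = 0.277×0.6553 = 0.1815.
Overall selectivity = C_D/C_U = r_Dτ/(r_Uτ) = r_D/r_U = 1.53.

1.53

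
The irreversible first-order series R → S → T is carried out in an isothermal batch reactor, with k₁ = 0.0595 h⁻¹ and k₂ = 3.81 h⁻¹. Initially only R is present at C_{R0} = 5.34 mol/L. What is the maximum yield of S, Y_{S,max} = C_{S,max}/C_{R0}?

At the optimum, C_{S,max}/C_{R0} = (k₁/k₂)^[k₂/(k₂−k₁)].
= (0.0595/3.81)^(3.81/(3.81−0.0595)) = (0.01562)^(1.016) = 0.01462.

0.0146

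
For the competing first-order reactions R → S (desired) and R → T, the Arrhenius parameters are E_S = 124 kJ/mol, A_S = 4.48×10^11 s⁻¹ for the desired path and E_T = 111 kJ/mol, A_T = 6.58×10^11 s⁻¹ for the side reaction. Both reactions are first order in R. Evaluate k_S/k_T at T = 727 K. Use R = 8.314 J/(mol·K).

0.0792

Since both paths have the same order in R, the concentration cancels and S_{S/T} = k_S/k_T = (A_S/A_T)·exp[(E_T−E_S)/(RT)].
(E_T−E_S)/(RT) = (111−124)×10³/(8.314×727) = -13000/6044 = -2.151.
k_S/k_T = (4.48×10^11/6.58×10^11)·exp(-2.151) = 0.6809 × 0.1164 = 0.0792.
Since E_S > E_T, raising the temperature improves selectivity toward S.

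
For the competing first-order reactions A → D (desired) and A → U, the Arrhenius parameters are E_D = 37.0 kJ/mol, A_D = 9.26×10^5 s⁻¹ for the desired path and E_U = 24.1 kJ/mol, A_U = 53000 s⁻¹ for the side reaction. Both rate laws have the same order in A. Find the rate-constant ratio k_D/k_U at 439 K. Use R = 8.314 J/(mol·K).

Since both paths have the same order in A, the concentration cancels and S_{D/U} = k_D/k_U = (A_D/A_U)·exp[(E_U−E_D)/(RT)].
(E_U−E_D)/(RT) = (24.1−37.0)×10³/(8.314×439) = -12900/3650 = -3.534.
k_D/k_U = (9.26×10^5/53000)·exp(-3.534) = 17.47 × 0.02918 = 0.510.
Since E_D > E_U, raising the temperature improves selectivity toward D.

0.510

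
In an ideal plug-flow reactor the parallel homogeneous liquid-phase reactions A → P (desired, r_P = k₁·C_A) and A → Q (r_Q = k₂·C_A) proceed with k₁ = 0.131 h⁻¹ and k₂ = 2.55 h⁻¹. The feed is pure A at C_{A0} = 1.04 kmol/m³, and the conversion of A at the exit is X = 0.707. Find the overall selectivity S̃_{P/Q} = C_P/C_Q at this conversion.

C_A = C_{A0}(1−X) = 0.3047 kmol/m³.
Both paths are first order in A, so the instantaneous fraction to P is constant: dC_P/d(−C_A) = k₁/(k₁+k₂) = 0.04886.
C_P = 0.04886·(C_{A0}−C_A) = 0.04886×0.7353 = 0.0359 kmol/m³.
C_Q = (C_{A0}−C_A)−C_P = 0.6994 kmol/m³; S̃_{P/Q} = 0.03593/0.6994 = 0.0514.

0.0514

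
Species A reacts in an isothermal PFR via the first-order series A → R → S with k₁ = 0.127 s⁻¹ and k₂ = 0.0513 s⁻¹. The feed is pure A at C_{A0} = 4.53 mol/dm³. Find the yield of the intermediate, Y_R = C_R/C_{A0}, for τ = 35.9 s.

The intermediate concentration in a first-order A→B→C sequence is C_R = k₁C_{A0}(e^(−k₁τ) − e^(−k₂τ))/(k₂−k₁).
e^(−k₁τ) = e^(−0.127×35.9) = e^(−4.559) = 0.01047; e^(−k₂τ) = e^(−1.842) = 0.1586.
C_R = 0.127×4.53/(0.0513−0.127) × (0.01047−0.1586) = (-7.600)×(-0.1481) = 1.125 mol/dm³.
Y_R = C_R/C_{A0} = 1.125/4.53 = 0.248.

0.248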